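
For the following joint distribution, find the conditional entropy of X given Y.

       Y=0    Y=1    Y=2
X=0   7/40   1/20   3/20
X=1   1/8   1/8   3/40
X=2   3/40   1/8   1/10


H(X|Y) = Σ_y p(y) H(X|Y=y)
  p(Y=0) = 3/8, H(X|Y=0) = 1.5058
  p(Y=1) = 3/10, H(X|Y=1) = 1.4834
  p(Y=2) = 13/40, H(X|Y=2) = 1.5262
H(X|Y) = 0.3750×1.5058 + 0.3000×1.4834 + 0.3250×1.5262 = 1.5057 bits


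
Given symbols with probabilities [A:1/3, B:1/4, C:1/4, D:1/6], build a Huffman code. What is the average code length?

Huffman tree construction:
Combine smallest probabilities repeatedly
Resulting codes:
  A: 11 (length 2)
  B: 01 (length 2)
  C: 10 (length 2)
  D: 00 (length 2)
Average length = Σ p(s) × length(s) = 2.0000 bits


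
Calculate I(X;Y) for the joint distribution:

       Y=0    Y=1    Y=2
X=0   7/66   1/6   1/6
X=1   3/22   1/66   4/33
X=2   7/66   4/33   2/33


H(X) = 1.5497, H(Y) = 1.5819, H(X,Y) = 3.0150
I(X;Y) = H(X) + H(Y) - H(X,Y) = 0.1166 bits


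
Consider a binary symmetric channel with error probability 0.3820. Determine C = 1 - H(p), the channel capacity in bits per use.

For BSC with error probability p:
C = 1 - H(p) where H(p) is binary entropy
H(0.3820) = -0.3820 × log₂(0.3820) - 0.6180 × log₂(0.6180)
H(p) = 0.9594
C = 1 - 0.9594 = 0.0406 bits/use


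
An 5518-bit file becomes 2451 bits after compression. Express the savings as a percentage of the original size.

Space savings = (1 - Compressed/Original) × 100%
= (1 - 2451/5518) × 100%
= 55.58%


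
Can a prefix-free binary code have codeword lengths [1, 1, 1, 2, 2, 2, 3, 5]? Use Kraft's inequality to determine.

Kraft inequality: Σ 2^(-l_i) ≤ 1 for prefix-free code
Calculating: 2^(-1) + 2^(-1) + 2^(-1) + 2^(-2) + 2^(-2) + 2^(-2) + 2^(-3) + 2^(-5)
= 0.5 + 0.5 + 0.5 + 0.25 + 0.25 + 0.25 + 0.125 + 0.03125
= 2.4062
Since 2.4062 > 1, prefix-free code does not exist


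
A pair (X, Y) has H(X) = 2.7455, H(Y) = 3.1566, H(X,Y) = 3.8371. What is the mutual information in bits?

I(X;Y) = H(X) + H(Y) - H(X,Y)
I(X;Y) = 2.7455 + 3.1566 - 3.8371 = 2.065 bits


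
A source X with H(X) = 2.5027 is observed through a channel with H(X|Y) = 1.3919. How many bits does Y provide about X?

I(X;Y) = H(X) - H(X|Y)
I(X;Y) = 2.5027 - 1.3919 = 1.1108 bits


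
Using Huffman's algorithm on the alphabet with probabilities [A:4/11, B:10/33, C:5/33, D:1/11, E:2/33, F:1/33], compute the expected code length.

Huffman tree construction:
Combine smallest probabilities repeatedly
Resulting codes:
  A: 0 (length 1)
  B: 10 (length 2)
  C: 110 (length 3)
  D: 1110 (length 4)
  E: 11111 (length 5)
  F: 11110 (length 5)
Average length = Σ p(s) × length(s) = 2.2424 bits


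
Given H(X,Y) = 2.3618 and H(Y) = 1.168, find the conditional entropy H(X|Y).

Chain rule: H(X,Y) = H(X|Y) + H(Y)
H(X|Y) = H(X,Y) - H(Y) = 2.3618 - 1.168 = 1.1938 bits


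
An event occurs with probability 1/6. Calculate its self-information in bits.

Information content I(x) = -log₂(p(x))
I = -log₂(1/6) = -log₂(0.1667)
I = 2.5850 bits


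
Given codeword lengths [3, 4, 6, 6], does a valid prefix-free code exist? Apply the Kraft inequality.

Kraft inequality: Σ 2^(-l_i) ≤ 1 for prefix-free code
Calculating: 2^(-3) + 2^(-4) + 2^(-6) + 2^(-6)
= 0.125 + 0.0625 + 0.015625 + 0.015625
= 0.2188
Since 0.2188 ≤ 1, prefix-free code exists


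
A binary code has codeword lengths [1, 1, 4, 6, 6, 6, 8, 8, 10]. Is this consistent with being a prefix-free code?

Kraft inequality: Σ 2^(-l_i) ≤ 1 for prefix-free code
Calculating: 2^(-1) + 2^(-1) + 2^(-4) + 2^(-6) + 2^(-6) + 2^(-6) + 2^(-8) + 2^(-8) + 2^(-10)
= 0.5 + 0.5 + 0.0625 + 0.015625 + 0.015625 + 0.015625 + 0.00390625 + 0.00390625 + 0.0009765625
= 1.1182
Since 1.1182 > 1, prefix-free code does not exist


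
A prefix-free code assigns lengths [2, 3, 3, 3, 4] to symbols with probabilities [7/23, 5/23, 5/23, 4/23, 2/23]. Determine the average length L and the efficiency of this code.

Average length L = Σ p_i × l_i = 2.7826 bits
Entropy H = 2.2248 bits
Efficiency η = H/L × 100% = 79.95%


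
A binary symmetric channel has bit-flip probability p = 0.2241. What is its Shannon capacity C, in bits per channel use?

For BSC with error probability p:
C = 1 - H(p) where H(p) is binary entropy
H(0.2241) = -0.2241 × log₂(0.2241) - 0.7759 × log₂(0.7759)
H(p) = 0.7676
C = 1 - 0.7676 = 0.2324 bits/use


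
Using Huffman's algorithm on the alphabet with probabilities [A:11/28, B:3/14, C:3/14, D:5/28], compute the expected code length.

Huffman tree construction:
Combine smallest probabilities repeatedly
Resulting codes:
  A: 11 (length 2)
  B: 01 (length 2)
  C: 10 (length 2)
  D: 00 (length 2)
Average length = Σ p(s) × length(s) = 2.0000 bits


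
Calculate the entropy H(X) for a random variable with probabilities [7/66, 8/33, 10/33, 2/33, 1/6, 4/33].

H(X) = -Σ p(x) log₂ p(x)
  -7/66 × log₂(7/66) = 0.3433
  -8/33 × log₂(8/33) = 0.4956
  -10/33 × log₂(10/33) = 0.5220
  -2/33 × log₂(2/33) = 0.2451
  -1/6 × log₂(1/6) = 0.4308
  -4/33 × log₂(4/33) = 0.3690
H(X) = 2.4059 bits


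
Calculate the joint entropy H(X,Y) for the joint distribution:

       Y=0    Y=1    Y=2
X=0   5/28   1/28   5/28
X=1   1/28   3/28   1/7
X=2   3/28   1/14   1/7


H(X,Y) = -Σ p(x,y) log₂ p(x,y)
  p(0,0)=5/28: -0.1786 × log₂(0.1786) = 0.4438
  p(0,1)=1/28: -0.0357 × log₂(0.0357) = 0.1717
  p(0,2)=5/28: -0.1786 × log₂(0.1786) = 0.4438
  p(1,0)=1/28: -0.0357 × log₂(0.0357) = 0.1717
  p(1,1)=3/28: -0.1071 × log₂(0.1071) = 0.3453
  p(1,2)=1/7: -0.1429 × log₂(0.1429) = 0.4011
  p(2,0)=3/28: -0.1071 × log₂(0.1071) = 0.3453
  p(2,1)=1/14: -0.0714 × log₂(0.0714) = 0.2720
  p(2,2)=1/7: -0.1429 × log₂(0.1429) = 0.4011
H(X,Y) = 2.9956 bits


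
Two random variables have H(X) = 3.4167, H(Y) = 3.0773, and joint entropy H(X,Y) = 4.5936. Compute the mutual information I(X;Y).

I(X;Y) = H(X) + H(Y) - H(X,Y)
I(X;Y) = 3.4167 + 3.0773 - 4.5936 = 1.9004 bits


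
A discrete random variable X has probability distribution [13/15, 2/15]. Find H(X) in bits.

H(X) = -Σ p(x) log₂ p(x)
  -13/15 × log₂(13/15) = 0.1789
  -2/15 × log₂(2/15) = 0.3876
H(X) = 0.5665 bits


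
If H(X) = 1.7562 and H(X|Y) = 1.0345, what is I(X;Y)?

I(X;Y) = H(X) - H(X|Y)
I(X;Y) = 1.7562 - 1.0345 = 0.7217 bits


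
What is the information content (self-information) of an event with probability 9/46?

Information content I(x) = -log₂(p(x))
I = -log₂(9/46) = -log₂(0.1957)
I = 2.3536 bits


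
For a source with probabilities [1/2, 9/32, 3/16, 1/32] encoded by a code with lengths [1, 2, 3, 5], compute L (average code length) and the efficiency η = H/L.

Average length L = Σ p_i × l_i = 1.7812 bits
Entropy H = 1.6238 bits
Efficiency η = H/L × 100% = 91.16%


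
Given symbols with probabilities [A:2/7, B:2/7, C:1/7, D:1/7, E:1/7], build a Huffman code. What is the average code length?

Huffman tree construction:
Combine smallest probabilities repeatedly
Resulting codes:
  A: 01 (length 2)
  B: 10 (length 2)
  C: 110 (length 3)
  D: 111 (length 3)
  E: 00 (length 2)
Average length = Σ p(s) × length(s) = 2.2857 bits


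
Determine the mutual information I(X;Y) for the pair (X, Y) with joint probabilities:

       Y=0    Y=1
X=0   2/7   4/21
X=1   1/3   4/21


H(X) = 0.9984, H(Y) = 0.9587, H(X,Y) = 1.9561
I(X;Y) = H(X) + H(Y) - H(X,Y) = 0.0010 bits


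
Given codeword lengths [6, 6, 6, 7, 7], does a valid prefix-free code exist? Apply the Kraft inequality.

Kraft inequality: Σ 2^(-l_i) ≤ 1 for prefix-free code
Calculating: 2^(-6) + 2^(-6) + 2^(-6) + 2^(-7) + 2^(-7)
= 0.015625 + 0.015625 + 0.015625 + 0.0078125 + 0.0078125
= 0.0625
Since 0.0625 ≤ 1, prefix-free code exists


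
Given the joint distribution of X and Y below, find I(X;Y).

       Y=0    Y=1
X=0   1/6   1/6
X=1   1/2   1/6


H(X) = 0.9183, H(Y) = 0.9183, H(X,Y) = 1.7925
I(X;Y) = H(X) + H(Y) - H(X,Y) = 0.0441 bits


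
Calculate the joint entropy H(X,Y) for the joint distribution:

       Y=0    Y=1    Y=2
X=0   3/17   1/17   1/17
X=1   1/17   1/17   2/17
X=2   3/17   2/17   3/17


H(X,Y) = -Σ p(x,y) log₂ p(x,y)
  p(0,0)=3/17: -0.1765 × log₂(0.1765) = 0.4416
  p(0,1)=1/17: -0.0588 × log₂(0.0588) = 0.2404
  p(0,2)=1/17: -0.0588 × log₂(0.0588) = 0.2404
  p(1,0)=1/17: -0.0588 × log₂(0.0588) = 0.2404
  p(1,1)=1/17: -0.0588 × log₂(0.0588) = 0.2404
  p(1,2)=2/17: -0.1176 × log₂(0.1176) = 0.3632
  p(2,0)=3/17: -0.1765 × log₂(0.1765) = 0.4416
  p(2,1)=2/17: -0.1176 × log₂(0.1176) = 0.3632
  p(2,2)=3/17: -0.1765 × log₂(0.1765) = 0.4416
H(X,Y) = 3.0131 bits


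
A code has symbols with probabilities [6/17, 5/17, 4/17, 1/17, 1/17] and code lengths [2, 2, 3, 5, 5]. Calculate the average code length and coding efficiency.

Average length L = Σ p_i × l_i = 2.5882 bits
Entropy H = 2.0216 bits
Efficiency η = H/L × 100% = 78.11%


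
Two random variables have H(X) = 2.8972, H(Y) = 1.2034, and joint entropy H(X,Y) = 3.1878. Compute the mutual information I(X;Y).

I(X;Y) = H(X) + H(Y) - H(X,Y)
I(X;Y) = 2.8972 + 1.2034 - 3.1878 = 0.9128 bits


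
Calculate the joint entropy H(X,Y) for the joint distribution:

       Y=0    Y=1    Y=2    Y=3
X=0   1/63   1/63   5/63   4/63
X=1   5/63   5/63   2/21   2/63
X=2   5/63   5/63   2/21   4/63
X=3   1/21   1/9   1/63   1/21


H(X,Y) = -Σ p(x,y) log₂ p(x,y)
  p(0,0)=1/63: -0.0159 × log₂(0.0159) = 0.0949
  p(0,1)=1/63: -0.0159 × log₂(0.0159) = 0.0949
  p(0,2)=5/63: -0.0794 × log₂(0.0794) = 0.2901
  p(0,3)=4/63: -0.0635 × log₂(0.0635) = 0.2525
  p(1,0)=5/63: -0.0794 × log₂(0.0794) = 0.2901
  p(1,1)=5/63: -0.0794 × log₂(0.0794) = 0.2901
  p(1,2)=2/21: -0.0952 × log₂(0.0952) = 0.3231
  p(1,3)=2/63: -0.0317 × log₂(0.0317) = 0.1580
  p(2,0)=5/63: -0.0794 × log₂(0.0794) = 0.2901
  p(2,1)=5/63: -0.0794 × log₂(0.0794) = 0.2901
  p(2,2)=2/21: -0.0952 × log₂(0.0952) = 0.3231
  p(2,3)=4/63: -0.0635 × log₂(0.0635) = 0.2525
  p(3,0)=1/21: -0.0476 × log₂(0.0476) = 0.2092
  p(3,1)=1/9: -0.1111 × log₂(0.1111) = 0.3522
  p(3,2)=1/63: -0.0159 × log₂(0.0159) = 0.0949
  p(3,3)=1/21: -0.0476 × log₂(0.0476) = 0.2092
H(X,Y) = 3.8149 bits


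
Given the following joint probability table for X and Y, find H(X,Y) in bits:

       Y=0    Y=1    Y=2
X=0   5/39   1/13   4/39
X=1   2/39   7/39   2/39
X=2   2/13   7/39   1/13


H(X,Y) = -Σ p(x,y) log₂ p(x,y)
  p(0,0)=5/39: -0.1282 × log₂(0.1282) = 0.3799
  p(0,1)=1/13: -0.0769 × log₂(0.0769) = 0.2846
  p(0,2)=4/39: -0.1026 × log₂(0.1026) = 0.3370
  p(1,0)=2/39: -0.0513 × log₂(0.0513) = 0.2198
  p(1,1)=7/39: -0.1795 × log₂(0.1795) = 0.4448
  p(1,2)=2/39: -0.0513 × log₂(0.0513) = 0.2198
  p(2,0)=2/13: -0.1538 × log₂(0.1538) = 0.4155
  p(2,1)=7/39: -0.1795 × log₂(0.1795) = 0.4448
  p(2,2)=1/13: -0.0769 × log₂(0.0769) = 0.2846
H(X,Y) = 3.0307 bits


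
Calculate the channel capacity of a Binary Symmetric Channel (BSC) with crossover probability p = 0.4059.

For BSC with error probability p:
C = 1 - H(p) where H(p) is binary entropy
H(0.4059) = -0.4059 × log₂(0.4059) - 0.5941 × log₂(0.5941)
H(p) = 0.9743
C = 1 - 0.9743 = 0.0257 bits/use


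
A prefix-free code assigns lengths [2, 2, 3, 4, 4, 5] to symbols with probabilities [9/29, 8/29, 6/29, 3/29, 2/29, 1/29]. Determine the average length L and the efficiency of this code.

Average length L = Σ p_i × l_i = 2.6552 bits
Entropy H = 2.2789 bits
Efficiency η = H/L × 100% = 85.83%


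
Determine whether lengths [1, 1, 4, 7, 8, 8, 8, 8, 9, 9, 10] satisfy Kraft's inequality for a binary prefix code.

Kraft inequality: Σ 2^(-l_i) ≤ 1 for prefix-free code
Calculating: 2^(-1) + 2^(-1) + 2^(-4) + 2^(-7) + 2^(-8) + 2^(-8) + 2^(-8) + 2^(-8) + 2^(-9) + 2^(-9) + 2^(-10)
= 0.5 + 0.5 + 0.0625 + 0.0078125 + 0.00390625 + 0.00390625 + 0.00390625 + 0.00390625 + 0.001953125 + 0.001953125 + 0.0009765625
= 1.0908
Since 1.0908 > 1, prefix-free code does not exist


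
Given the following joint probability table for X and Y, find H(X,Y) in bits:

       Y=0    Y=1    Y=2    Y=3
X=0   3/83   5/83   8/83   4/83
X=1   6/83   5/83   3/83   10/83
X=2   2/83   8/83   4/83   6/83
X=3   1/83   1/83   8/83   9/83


H(X,Y) = -Σ p(x,y) log₂ p(x,y)
  p(0,0)=3/83: -0.0361 × log₂(0.0361) = 0.1731
  p(0,1)=5/83: -0.0602 × log₂(0.0602) = 0.2442
  p(0,2)=8/83: -0.0964 × log₂(0.0964) = 0.3253
  p(0,3)=4/83: -0.0482 × log₂(0.0482) = 0.2108
  p(1,0)=6/83: -0.0723 × log₂(0.0723) = 0.2740
  p(1,1)=5/83: -0.0602 × log₂(0.0602) = 0.2442
  p(1,2)=3/83: -0.0361 × log₂(0.0361) = 0.1731
  p(1,3)=10/83: -0.1205 × log₂(0.1205) = 0.3678
  p(2,0)=2/83: -0.0241 × log₂(0.0241) = 0.1295
  p(2,1)=8/83: -0.0964 × log₂(0.0964) = 0.3253
  p(2,2)=4/83: -0.0482 × log₂(0.0482) = 0.2108
  p(2,3)=6/83: -0.0723 × log₂(0.0723) = 0.2740
  p(3,0)=1/83: -0.0120 × log₂(0.0120) = 0.0768
  p(3,1)=1/83: -0.0120 × log₂(0.0120) = 0.0768
  p(3,2)=8/83: -0.0964 × log₂(0.0964) = 0.3253
  p(3,3)=9/83: -0.1084 × log₂(0.1084) = 0.3475
H(X,Y) = 3.7787 bits


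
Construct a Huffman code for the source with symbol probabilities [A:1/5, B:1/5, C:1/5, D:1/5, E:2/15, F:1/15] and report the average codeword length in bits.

Huffman tree construction:
Combine smallest probabilities repeatedly
Resulting codes:
  A: 110 (length 3)
  B: 111 (length 3)
  C: 00 (length 2)
  D: 01 (length 2)
  E: 101 (length 3)
  F: 100 (length 3)
Average length = Σ p(s) × length(s) = 2.6000 bits


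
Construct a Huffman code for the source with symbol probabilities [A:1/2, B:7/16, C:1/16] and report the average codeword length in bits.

Huffman tree construction:
Combine smallest probabilities repeatedly
Resulting codes:
  A: 0 (length 1)
  B: 11 (length 2)
  C: 10 (length 2)
Average length = Σ p(s) × length(s) = 1.5000 bits


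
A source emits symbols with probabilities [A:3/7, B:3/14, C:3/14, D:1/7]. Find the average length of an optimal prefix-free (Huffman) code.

Huffman tree construction:
Combine smallest probabilities repeatedly
Resulting codes:
  A: 0 (length 1)
  B: 111 (length 3)
  C: 10 (length 2)
  D: 110 (length 3)
Average length = Σ p(s) × length(s) = 1.9286 bits


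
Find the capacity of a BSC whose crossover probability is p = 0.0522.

For BSC with error probability p:
C = 1 - H(p) where H(p) is binary entropy
H(0.0522) = -0.0522 × log₂(0.0522) - 0.9478 × log₂(0.9478)
H(p) = 0.2957
C = 1 - 0.2957 = 0.7043 bits/use


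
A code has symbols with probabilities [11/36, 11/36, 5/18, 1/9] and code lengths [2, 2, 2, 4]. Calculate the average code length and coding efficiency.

Average length L = Σ p_i × l_i = 2.2222 bits
Entropy H = 1.9108 bits
Efficiency η = H/L × 100% = 85.99%


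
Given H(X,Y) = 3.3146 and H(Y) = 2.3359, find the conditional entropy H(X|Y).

Chain rule: H(X,Y) = H(X|Y) + H(Y)
H(X|Y) = H(X,Y) - H(Y) = 3.3146 - 2.3359 = 0.9787 bits


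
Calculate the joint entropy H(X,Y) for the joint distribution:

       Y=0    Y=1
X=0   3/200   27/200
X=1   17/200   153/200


H(X,Y) = -Σ p(x,y) log₂ p(x,y)
  p(0,0)=3/200: -0.0150 × log₂(0.0150) = 0.0909
  p(0,1)=27/200: -0.1350 × log₂(0.1350) = 0.3900
  p(1,0)=17/200: -0.0850 × log₂(0.0850) = 0.3023
  p(1,1)=153/200: -0.7650 × log₂(0.7650) = 0.2956
H(X,Y) = 1.0788 bits


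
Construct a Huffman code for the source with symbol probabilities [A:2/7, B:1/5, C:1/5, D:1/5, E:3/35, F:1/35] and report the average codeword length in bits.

Huffman tree construction:
Combine smallest probabilities repeatedly
Resulting codes:
  A: 10 (length 2)
  B: 111 (length 3)
  C: 00 (length 2)
  D: 01 (length 2)
  E: 1101 (length 4)
  F: 1100 (length 4)
Average length = Σ p(s) × length(s) = 2.4286 bits


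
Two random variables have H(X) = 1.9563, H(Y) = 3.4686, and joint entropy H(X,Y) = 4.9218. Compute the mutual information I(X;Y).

I(X;Y) = H(X) + H(Y) - H(X,Y)
I(X;Y) = 1.9563 + 3.4686 - 4.9218 = 0.5031 bits


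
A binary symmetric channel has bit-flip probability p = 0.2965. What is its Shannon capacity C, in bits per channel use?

For BSC with error probability p:
C = 1 - H(p) where H(p) is binary entropy
H(0.2965) = -0.2965 × log₂(0.2965) - 0.7035 × log₂(0.7035)
H(p) = 0.8770
C = 1 - 0.8770 = 0.1230 bits/use


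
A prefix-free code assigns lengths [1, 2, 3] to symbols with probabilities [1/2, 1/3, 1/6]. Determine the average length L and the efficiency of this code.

Average length L = Σ p_i × l_i = 1.6667 bits
Entropy H = 1.4591 bits
Efficiency η = H/L × 100% = 87.55%


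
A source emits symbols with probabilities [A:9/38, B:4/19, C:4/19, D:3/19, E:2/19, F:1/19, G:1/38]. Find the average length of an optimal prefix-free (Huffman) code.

Huffman tree construction:
Combine smallest probabilities repeatedly
Resulting codes:
  A: 10 (length 2)
  B: 00 (length 2)
  C: 01 (length 2)
  D: 110 (length 3)
  E: 1111 (length 4)
  F: 11101 (length 5)
  G: 11100 (length 5)
Average length = Σ p(s) × length(s) = 2.6053 bits


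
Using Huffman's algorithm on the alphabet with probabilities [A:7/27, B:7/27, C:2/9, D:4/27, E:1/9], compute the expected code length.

Huffman tree construction:
Combine smallest probabilities repeatedly
Resulting codes:
  A: 01 (length 2)
  B: 10 (length 2)
  C: 00 (length 2)
  D: 111 (length 3)
  E: 110 (length 3)
Average length = Σ p(s) × length(s) = 2.2593 bits


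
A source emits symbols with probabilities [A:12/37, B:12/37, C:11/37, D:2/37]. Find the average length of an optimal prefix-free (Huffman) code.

Huffman tree construction:
Combine smallest probabilities repeatedly
Resulting codes:
  A: 10 (length 2)
  B: 11 (length 2)
  C: 01 (length 2)
  D: 00 (length 2)
Average length = Σ p(s) × length(s) = 2.0000 bits


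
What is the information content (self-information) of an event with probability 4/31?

Information content I(x) = -log₂(p(x))
I = -log₂(4/31) = -log₂(0.1290)
I = 2.9542 bits


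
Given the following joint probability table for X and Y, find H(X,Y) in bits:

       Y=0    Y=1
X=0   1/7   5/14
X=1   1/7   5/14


H(X,Y) = -Σ p(x,y) log₂ p(x,y)
  p(0,0)=1/7: -0.1429 × log₂(0.1429) = 0.4011
  p(0,1)=5/14: -0.3571 × log₂(0.3571) = 0.5305
  p(1,0)=1/7: -0.1429 × log₂(0.1429) = 0.4011
  p(1,1)=5/14: -0.3571 × log₂(0.3571) = 0.5305
H(X,Y) = 1.8631 bits


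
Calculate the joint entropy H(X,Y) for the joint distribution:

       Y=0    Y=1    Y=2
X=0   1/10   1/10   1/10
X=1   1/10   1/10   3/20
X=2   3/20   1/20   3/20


H(X,Y) = -Σ p(x,y) log₂ p(x,y)
  p(0,0)=1/10: -0.1000 × log₂(0.1000) = 0.3322
  p(0,1)=1/10: -0.1000 × log₂(0.1000) = 0.3322
  p(0,2)=1/10: -0.1000 × log₂(0.1000) = 0.3322
  p(1,0)=1/10: -0.1000 × log₂(0.1000) = 0.3322
  p(1,1)=1/10: -0.1000 × log₂(0.1000) = 0.3322
  p(1,2)=3/20: -0.1500 × log₂(0.1500) = 0.4105
  p(2,0)=3/20: -0.1500 × log₂(0.1500) = 0.4105
  p(2,1)=1/20: -0.0500 × log₂(0.0500) = 0.2161
  p(2,2)=3/20: -0.1500 × log₂(0.1500) = 0.4105
H(X,Y) = 3.1087 bits


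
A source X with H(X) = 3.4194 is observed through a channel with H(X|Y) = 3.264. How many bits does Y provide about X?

I(X;Y) = H(X) - H(X|Y)
I(X;Y) = 3.4194 - 3.264 = 0.1554 bits


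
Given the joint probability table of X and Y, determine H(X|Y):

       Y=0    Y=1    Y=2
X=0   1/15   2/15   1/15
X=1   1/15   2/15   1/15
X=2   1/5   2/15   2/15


H(X|Y) = Σ_y p(y) H(X|Y=y)
  p(Y=0) = 1/3, H(X|Y=0) = 1.3710
  p(Y=1) = 2/5, H(X|Y=1) = 1.5850
  p(Y=2) = 4/15, H(X|Y=2) = 1.5000
H(X|Y) = 0.3333×1.3710 + 0.4000×1.5850 + 0.2667×1.5000 = 1.4910 bits


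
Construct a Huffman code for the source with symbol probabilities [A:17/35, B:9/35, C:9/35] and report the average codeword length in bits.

Huffman tree construction:
Combine smallest probabilities repeatedly
Resulting codes:
  A: 0 (length 1)
  B: 10 (length 2)
  C: 11 (length 2)
Average length = Σ p(s) × length(s) = 1.5143 bits


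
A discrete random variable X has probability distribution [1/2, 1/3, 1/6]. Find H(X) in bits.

H(X) = -Σ p(x) log₂ p(x)
  -1/2 × log₂(1/2) = 0.5000
  -1/3 × log₂(1/3) = 0.5283
  -1/6 × log₂(1/6) = 0.4308
H(X) = 1.4591 bits


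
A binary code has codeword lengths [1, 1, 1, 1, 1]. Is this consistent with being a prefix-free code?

Kraft inequality: Σ 2^(-l_i) ≤ 1 for prefix-free code
Calculating: 2^(-1) + 2^(-1) + 2^(-1) + 2^(-1) + 2^(-1)
= 0.5 + 0.5 + 0.5 + 0.5 + 0.5
= 2.5000
Since 2.5000 > 1, prefix-free code does not exist


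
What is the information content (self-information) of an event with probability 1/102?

Information content I(x) = -log₂(p(x))
I = -log₂(1/102) = -log₂(0.0098)
I = 6.6724 bits


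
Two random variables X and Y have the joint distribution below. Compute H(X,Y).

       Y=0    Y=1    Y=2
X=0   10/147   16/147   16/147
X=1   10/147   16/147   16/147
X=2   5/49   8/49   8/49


H(X,Y) = -Σ p(x,y) log₂ p(x,y)
  p(0,0)=10/147: -0.0680 × log₂(0.0680) = 0.2638
  p(0,1)=16/147: -0.1088 × log₂(0.1088) = 0.3483
  p(0,2)=16/147: -0.1088 × log₂(0.1088) = 0.3483
  p(1,0)=10/147: -0.0680 × log₂(0.0680) = 0.2638
  p(1,1)=16/147: -0.1088 × log₂(0.1088) = 0.3483
  p(1,2)=16/147: -0.1088 × log₂(0.1088) = 0.3483
  p(2,0)=5/49: -0.1020 × log₂(0.1020) = 0.3360
  p(2,1)=8/49: -0.1633 × log₂(0.1633) = 0.4269
  p(2,2)=8/49: -0.1633 × log₂(0.1633) = 0.4269
H(X,Y) = 3.1104 bits


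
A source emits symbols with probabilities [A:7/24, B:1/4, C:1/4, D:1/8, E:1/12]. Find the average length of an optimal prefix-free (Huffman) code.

Huffman tree construction:
Combine smallest probabilities repeatedly
Resulting codes:
  A: 11 (length 2)
  B: 01 (length 2)
  C: 10 (length 2)
  D: 001 (length 3)
  E: 000 (length 3)
Average length = Σ p(s) × length(s) = 2.2083 bits


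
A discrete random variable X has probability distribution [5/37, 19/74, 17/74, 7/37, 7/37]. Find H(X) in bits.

H(X) = -Σ p(x) log₂ p(x)
  -5/37 × log₂(5/37) = 0.3902
  -19/74 × log₂(19/74) = 0.5036
  -17/74 × log₂(17/74) = 0.4875
  -7/37 × log₂(7/37) = 0.4545
  -7/37 × log₂(7/37) = 0.4545
H(X) = 2.2902 bits


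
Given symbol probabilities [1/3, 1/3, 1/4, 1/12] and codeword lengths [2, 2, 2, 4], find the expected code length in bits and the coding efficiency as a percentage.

Average length L = Σ p_i × l_i = 2.1667 bits
Entropy H = 1.8554 bits
Efficiency η = H/L × 100% = 85.63%


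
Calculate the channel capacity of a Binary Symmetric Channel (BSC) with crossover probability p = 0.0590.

For BSC with error probability p:
C = 1 - H(p) where H(p) is binary entropy
H(0.0590) = -0.0590 × log₂(0.0590) - 0.9410 × log₂(0.9410)
H(p) = 0.3235
C = 1 - 0.3235 = 0.6765 bits/use


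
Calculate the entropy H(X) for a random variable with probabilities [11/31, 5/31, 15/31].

H(X) = -Σ p(x) log₂ p(x)
  -11/31 × log₂(11/31) = 0.5304
  -5/31 × log₂(5/31) = 0.4246
  -15/31 × log₂(15/31) = 0.5068
H(X) = 1.4617 bits


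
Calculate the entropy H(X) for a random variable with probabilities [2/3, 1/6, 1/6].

H(X) = -Σ p(x) log₂ p(x)
  -2/3 × log₂(2/3) = 0.3900
  -1/6 × log₂(1/6) = 0.4308
  -1/6 × log₂(1/6) = 0.4308
H(X) = 1.2516 bits


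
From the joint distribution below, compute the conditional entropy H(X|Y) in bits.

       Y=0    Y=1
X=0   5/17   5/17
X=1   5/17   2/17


H(X|Y) = Σ_y p(y) H(X|Y=y)
  p(Y=0) = 10/17, H(X|Y=0) = 1.0000
  p(Y=1) = 7/17, H(X|Y=1) = 0.8631
H(X|Y) = 0.5882×1.0000 + 0.4118×0.8631 = 0.9436 bits


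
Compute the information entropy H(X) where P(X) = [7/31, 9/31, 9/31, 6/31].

H(X) = -Σ p(x) log₂ p(x)
  -7/31 × log₂(7/31) = 0.4848
  -9/31 × log₂(9/31) = 0.5180
  -9/31 × log₂(9/31) = 0.5180
  -6/31 × log₂(6/31) = 0.4586
H(X) = 1.9794 bits


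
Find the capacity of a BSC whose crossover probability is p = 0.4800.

For BSC with error probability p:
C = 1 - H(p) where H(p) is binary entropy
H(0.4800) = -0.4800 × log₂(0.4800) - 0.5200 × log₂(0.5200)
H(p) = 0.9988
C = 1 - 0.9988 = 0.0012 bits/use


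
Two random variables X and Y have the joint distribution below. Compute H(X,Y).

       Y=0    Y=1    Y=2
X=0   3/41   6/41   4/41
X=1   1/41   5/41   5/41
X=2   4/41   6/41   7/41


H(X,Y) = -Σ p(x,y) log₂ p(x,y)
  p(0,0)=3/41: -0.0732 × log₂(0.0732) = 0.2760
  p(0,1)=6/41: -0.1463 × log₂(0.1463) = 0.4057
  p(0,2)=4/41: -0.0976 × log₂(0.0976) = 0.3276
  p(1,0)=1/41: -0.0244 × log₂(0.0244) = 0.1307
  p(1,1)=5/41: -0.1220 × log₂(0.1220) = 0.3702
  p(1,2)=5/41: -0.1220 × log₂(0.1220) = 0.3702
  p(2,0)=4/41: -0.0976 × log₂(0.0976) = 0.3276
  p(2,1)=6/41: -0.1463 × log₂(0.1463) = 0.4057
  p(2,2)=7/41: -0.1707 × log₂(0.1707) = 0.4354
H(X,Y) = 3.0491 bits


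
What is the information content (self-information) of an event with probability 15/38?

Information content I(x) = -log₂(p(x))
I = -log₂(15/38) = -log₂(0.3947)
I = 1.3410 bits


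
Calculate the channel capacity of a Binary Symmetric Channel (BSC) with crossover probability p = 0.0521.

For BSC with error probability p:
C = 1 - H(p) where H(p) is binary entropy
H(0.0521) = -0.0521 × log₂(0.0521) - 0.9479 × log₂(0.9479)
H(p) = 0.2953
C = 1 - 0.2953 = 0.7047 bits/use


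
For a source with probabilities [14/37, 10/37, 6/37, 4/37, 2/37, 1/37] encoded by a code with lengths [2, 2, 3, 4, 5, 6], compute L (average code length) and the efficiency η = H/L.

Average length L = Σ p_i × l_i = 2.6486 bits
Entropy H = 2.1816 bits
Efficiency η = H/L × 100% = 82.37%


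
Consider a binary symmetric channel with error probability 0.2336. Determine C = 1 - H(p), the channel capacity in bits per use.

For BSC with error probability p:
C = 1 - H(p) where H(p) is binary entropy
H(0.2336) = -0.2336 × log₂(0.2336) - 0.7664 × log₂(0.7664)
H(p) = 0.7842
C = 1 - 0.7842 = 0.2158 bits/use


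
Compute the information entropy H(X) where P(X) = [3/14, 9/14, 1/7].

H(X) = -Σ p(x) log₂ p(x)
  -3/14 × log₂(3/14) = 0.4762
  -9/14 × log₂(9/14) = 0.4098
  -1/7 × log₂(1/7) = 0.4011
H(X) = 1.2871 bits


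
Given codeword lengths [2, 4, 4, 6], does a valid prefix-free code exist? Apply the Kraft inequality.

Kraft inequality: Σ 2^(-l_i) ≤ 1 for prefix-free code
Calculating: 2^(-2) + 2^(-4) + 2^(-4) + 2^(-6)
= 0.25 + 0.0625 + 0.0625 + 0.015625
= 0.3906
Since 0.3906 ≤ 1, prefix-free code exists


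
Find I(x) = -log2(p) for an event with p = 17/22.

Information content I(x) = -log₂(p(x))
I = -log₂(17/22) = -log₂(0.7727)
I = 0.3720 bits


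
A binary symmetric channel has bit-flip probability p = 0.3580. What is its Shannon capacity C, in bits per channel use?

For BSC with error probability p:
C = 1 - H(p) where H(p) is binary entropy
H(0.3580) = -0.3580 × log₂(0.3580) - 0.6420 × log₂(0.6420)
H(p) = 0.9410
C = 1 - 0.9410 = 0.0590 bits/use


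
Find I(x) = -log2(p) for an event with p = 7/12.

Information content I(x) = -log₂(p(x))
I = -log₂(7/12) = -log₂(0.5833)
I = 0.7776 bits


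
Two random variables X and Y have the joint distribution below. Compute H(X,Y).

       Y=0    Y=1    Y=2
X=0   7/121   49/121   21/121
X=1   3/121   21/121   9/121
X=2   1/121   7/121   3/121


H(X,Y) = -Σ p(x,y) log₂ p(x,y)
  p(0,0)=7/121: -0.0579 × log₂(0.0579) = 0.2379
  p(0,1)=49/121: -0.4050 × log₂(0.4050) = 0.5281
  p(0,2)=21/121: -0.1736 × log₂(0.1736) = 0.4385
  p(1,0)=3/121: -0.0248 × log₂(0.0248) = 0.1322
  p(1,1)=21/121: -0.1736 × log₂(0.1736) = 0.4385
  p(1,2)=9/121: -0.0744 × log₂(0.0744) = 0.2788
  p(2,0)=1/121: -0.0083 × log₂(0.0083) = 0.0572
  p(2,1)=7/121: -0.0579 × log₂(0.0579) = 0.2379
  p(2,2)=3/121: -0.0248 × log₂(0.0248) = 0.1322
H(X,Y) = 2.4813 bits


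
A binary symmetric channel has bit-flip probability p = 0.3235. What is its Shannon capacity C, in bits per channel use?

For BSC with error probability p:
C = 1 - H(p) where H(p) is binary entropy
H(0.3235) = -0.3235 × log₂(0.3235) - 0.6765 × log₂(0.6765)
H(p) = 0.9081
C = 1 - 0.9081 = 0.0919 bits/use


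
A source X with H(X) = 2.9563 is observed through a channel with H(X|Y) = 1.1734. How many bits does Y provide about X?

I(X;Y) = H(X) - H(X|Y)
I(X;Y) = 2.9563 - 1.1734 = 1.7829 bits


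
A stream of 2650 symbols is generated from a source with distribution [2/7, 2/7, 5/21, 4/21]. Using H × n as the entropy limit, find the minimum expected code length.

Entropy H = 1.9814 bits/symbol
Minimum bits = H × n = 1.9814 × 2650
= 5250.72 bits


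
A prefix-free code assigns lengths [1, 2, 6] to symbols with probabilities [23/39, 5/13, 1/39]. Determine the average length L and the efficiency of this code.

Average length L = Σ p_i × l_i = 1.5128 bits
Entropy H = 1.1150 bits
Efficiency η = H/L × 100% = 73.70%


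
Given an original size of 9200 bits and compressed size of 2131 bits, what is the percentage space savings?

Space savings = (1 - Compressed/Original) × 100%
= (1 - 2131/9200) × 100%
= 76.84%


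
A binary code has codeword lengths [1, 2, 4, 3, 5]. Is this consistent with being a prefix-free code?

Kraft inequality: Σ 2^(-l_i) ≤ 1 for prefix-free code
Calculating: 2^(-1) + 2^(-2) + 2^(-4) + 2^(-3) + 2^(-5)
= 0.5 + 0.25 + 0.0625 + 0.125 + 0.03125
= 0.9688
Since 0.9688 ≤ 1, prefix-free code exists


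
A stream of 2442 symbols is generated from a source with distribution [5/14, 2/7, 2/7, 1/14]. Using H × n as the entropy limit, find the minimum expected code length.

Entropy H = 1.8352 bits/symbol
Minimum bits = H × n = 1.8352 × 2442
= 4481.65 bits


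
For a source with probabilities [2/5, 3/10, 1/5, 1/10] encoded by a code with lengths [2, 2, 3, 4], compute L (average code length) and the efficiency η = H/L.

Average length L = Σ p_i × l_i = 2.4000 bits
Entropy H = 1.8464 bits
Efficiency η = H/L × 100% = 76.93%


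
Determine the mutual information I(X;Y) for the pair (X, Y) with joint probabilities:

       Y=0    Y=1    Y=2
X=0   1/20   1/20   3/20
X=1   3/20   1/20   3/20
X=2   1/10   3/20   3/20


H(X) = 1.5589, H(Y) = 1.5395, H(X,Y) = 3.0332
I(X;Y) = H(X) + H(Y) - H(X,Y) = 0.0652 bits


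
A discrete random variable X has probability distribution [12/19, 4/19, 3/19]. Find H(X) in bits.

H(X) = -Σ p(x) log₂ p(x)
  -12/19 × log₂(12/19) = 0.4187
  -4/19 × log₂(4/19) = 0.4732
  -3/19 × log₂(3/19) = 0.4205
H(X) = 1.3124 bits


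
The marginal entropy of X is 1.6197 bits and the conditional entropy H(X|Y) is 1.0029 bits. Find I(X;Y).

I(X;Y) = H(X) - H(X|Y)
I(X;Y) = 1.6197 - 1.0029 = 0.6168 bits


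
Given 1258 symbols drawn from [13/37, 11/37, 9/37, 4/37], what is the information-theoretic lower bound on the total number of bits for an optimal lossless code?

Entropy H = 1.8935 bits/symbol
Minimum bits = H × n = 1.8935 × 1258
= 2382.07 bits


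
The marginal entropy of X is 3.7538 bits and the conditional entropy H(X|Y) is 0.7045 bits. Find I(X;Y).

I(X;Y) = H(X) - H(X|Y)
I(X;Y) = 3.7538 - 0.7045 = 3.0493 bits


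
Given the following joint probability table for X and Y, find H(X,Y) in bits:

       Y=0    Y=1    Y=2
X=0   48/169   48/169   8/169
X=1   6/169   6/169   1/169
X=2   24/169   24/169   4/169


H(X,Y) = -Σ p(x,y) log₂ p(x,y)
  p(0,0)=48/169: -0.2840 × log₂(0.2840) = 0.5158
  p(0,1)=48/169: -0.2840 × log₂(0.2840) = 0.5158
  p(0,2)=8/169: -0.0473 × log₂(0.0473) = 0.2083
  p(1,0)=6/169: -0.0355 × log₂(0.0355) = 0.1710
  p(1,1)=6/169: -0.0355 × log₂(0.0355) = 0.1710
  p(1,2)=1/169: -0.0059 × log₂(0.0059) = 0.0438
  p(2,0)=24/169: -0.1420 × log₂(0.1420) = 0.3999
  p(2,1)=24/169: -0.1420 × log₂(0.1420) = 0.3999
  p(2,2)=4/169: -0.0237 × log₂(0.0237) = 0.1278
H(X,Y) = 2.5532 bits


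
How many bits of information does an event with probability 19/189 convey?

Information content I(x) = -log₂(p(x))
I = -log₂(19/189) = -log₂(0.1005)
I = 3.3143 bits


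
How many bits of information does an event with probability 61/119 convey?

Information content I(x) = -log₂(p(x))
I = -log₂(61/119) = -log₂(0.5126)
I = 0.9641 bits


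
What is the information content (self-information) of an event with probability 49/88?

Information content I(x) = -log₂(p(x))
I = -log₂(49/88) = -log₂(0.5568)
I = 0.8447 bits


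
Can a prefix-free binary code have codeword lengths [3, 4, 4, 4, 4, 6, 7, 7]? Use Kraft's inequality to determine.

Kraft inequality: Σ 2^(-l_i) ≤ 1 for prefix-free code
Calculating: 2^(-3) + 2^(-4) + 2^(-4) + 2^(-4) + 2^(-4) + 2^(-6) + 2^(-7) + 2^(-7)
= 0.125 + 0.0625 + 0.0625 + 0.0625 + 0.0625 + 0.015625 + 0.0078125 + 0.0078125
= 0.4062
Since 0.4062 ≤ 1, prefix-free code exists


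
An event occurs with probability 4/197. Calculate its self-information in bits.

Information content I(x) = -log₂(p(x))
I = -log₂(4/197) = -log₂(0.0203)
I = 5.6221 bits


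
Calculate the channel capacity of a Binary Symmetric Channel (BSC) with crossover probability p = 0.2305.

For BSC with error probability p:
C = 1 - H(p) where H(p) is binary entropy
H(0.2305) = -0.2305 × log₂(0.2305) - 0.7695 × log₂(0.7695)
H(p) = 0.7789
C = 1 - 0.7789 = 0.2211 bits/use


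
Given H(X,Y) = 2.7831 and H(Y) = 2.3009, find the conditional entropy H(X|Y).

Chain rule: H(X,Y) = H(X|Y) + H(Y)
H(X|Y) = H(X,Y) - H(Y) = 2.7831 - 2.3009 = 0.4822 bits


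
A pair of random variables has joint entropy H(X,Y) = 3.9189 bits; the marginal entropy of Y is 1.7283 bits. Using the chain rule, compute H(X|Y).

Chain rule: H(X,Y) = H(X|Y) + H(Y)
H(X|Y) = H(X,Y) - H(Y) = 3.9189 - 1.7283 = 2.1906 bits


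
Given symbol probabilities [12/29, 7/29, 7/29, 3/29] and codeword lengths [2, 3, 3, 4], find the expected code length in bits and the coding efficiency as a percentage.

Average length L = Σ p_i × l_i = 2.6897 bits
Entropy H = 1.8553 bits
Efficiency η = H/L × 100% = 68.98%


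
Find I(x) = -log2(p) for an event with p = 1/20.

Information content I(x) = -log₂(p(x))
I = -log₂(1/20) = -log₂(0.0500)
I = 4.3219 bits


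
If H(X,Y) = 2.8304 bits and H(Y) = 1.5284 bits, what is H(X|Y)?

Chain rule: H(X,Y) = H(X|Y) + H(Y)
H(X|Y) = H(X,Y) - H(Y) = 2.8304 - 1.5284 = 1.302 bits


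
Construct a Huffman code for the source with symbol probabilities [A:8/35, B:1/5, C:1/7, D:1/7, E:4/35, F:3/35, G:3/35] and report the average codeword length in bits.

Huffman tree construction:
Combine smallest probabilities repeatedly
Resulting codes:
  A: 01 (length 2)
  B: 00 (length 2)
  C: 101 (length 3)
  D: 110 (length 3)
  E: 100 (length 3)
  F: 1110 (length 4)
  G: 1111 (length 4)
Average length = Σ p(s) × length(s) = 2.7429 bits


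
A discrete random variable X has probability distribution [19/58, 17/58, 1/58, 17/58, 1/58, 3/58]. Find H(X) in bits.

H(X) = -Σ p(x) log₂ p(x)
  -19/58 × log₂(19/58) = 0.5274
  -17/58 × log₂(17/58) = 0.5189
  -1/58 × log₂(1/58) = 0.1010
  -17/58 × log₂(17/58) = 0.5189
  -1/58 × log₂(1/58) = 0.1010
  -3/58 × log₂(3/58) = 0.2210
H(X) = 1.9883 bits


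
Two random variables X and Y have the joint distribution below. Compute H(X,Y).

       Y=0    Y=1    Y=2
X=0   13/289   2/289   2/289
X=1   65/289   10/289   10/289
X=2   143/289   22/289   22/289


H(X,Y) = -Σ p(x,y) log₂ p(x,y)
  p(0,0)=13/289: -0.0450 × log₂(0.0450) = 0.2013
  p(0,1)=2/289: -0.0069 × log₂(0.0069) = 0.0497
  p(0,2)=2/289: -0.0069 × log₂(0.0069) = 0.0497
  p(1,0)=65/289: -0.2249 × log₂(0.2249) = 0.4841
  p(1,1)=10/289: -0.0346 × log₂(0.0346) = 0.1679
  p(1,2)=10/289: -0.0346 × log₂(0.0346) = 0.1679
  p(2,0)=143/289: -0.4948 × log₂(0.4948) = 0.5023
  p(2,1)=22/289: -0.0761 × log₂(0.0761) = 0.2828
  p(2,2)=22/289: -0.0761 × log₂(0.0761) = 0.2828
H(X,Y) = 2.1885 bits


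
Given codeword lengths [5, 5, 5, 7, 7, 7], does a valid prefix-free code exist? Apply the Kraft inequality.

Kraft inequality: Σ 2^(-l_i) ≤ 1 for prefix-free code
Calculating: 2^(-5) + 2^(-5) + 2^(-5) + 2^(-7) + 2^(-7) + 2^(-7)
= 0.03125 + 0.03125 + 0.03125 + 0.0078125 + 0.0078125 + 0.0078125
= 0.1172
Since 0.1172 ≤ 1, prefix-free code exists


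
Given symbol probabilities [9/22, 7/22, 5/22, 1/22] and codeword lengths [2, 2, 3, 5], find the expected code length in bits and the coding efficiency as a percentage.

Average length L = Σ p_i × l_i = 2.3636 bits
Entropy H = 1.7417 bits
Efficiency η = H/L × 100% = 73.69%


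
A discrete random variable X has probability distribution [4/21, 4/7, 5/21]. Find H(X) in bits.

H(X) = -Σ p(x) log₂ p(x)
  -4/21 × log₂(4/21) = 0.4557
  -4/7 × log₂(4/7) = 0.4613
  -5/21 × log₂(5/21) = 0.4929
H(X) = 1.4100 bits


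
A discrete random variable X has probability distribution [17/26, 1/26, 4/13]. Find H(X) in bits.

H(X) = -Σ p(x) log₂ p(x)
  -17/26 × log₂(17/26) = 0.4008
  -1/26 × log₂(1/26) = 0.1808
  -4/13 × log₂(4/13) = 0.5232
H(X) = 1.1048 bits


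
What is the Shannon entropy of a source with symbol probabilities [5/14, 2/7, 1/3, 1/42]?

H(X) = -Σ p(x) log₂ p(x)
  -5/14 × log₂(5/14) = 0.5305
  -2/7 × log₂(2/7) = 0.5164
  -1/3 × log₂(1/3) = 0.5283
  -1/42 × log₂(1/42) = 0.1284
H(X) = 1.7036 bits


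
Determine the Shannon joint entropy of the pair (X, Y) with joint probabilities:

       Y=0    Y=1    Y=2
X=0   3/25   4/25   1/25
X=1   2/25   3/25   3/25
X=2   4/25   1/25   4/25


H(X,Y) = -Σ p(x,y) log₂ p(x,y)
  p(0,0)=3/25: -0.1200 × log₂(0.1200) = 0.3671
  p(0,1)=4/25: -0.1600 × log₂(0.1600) = 0.4230
  p(0,2)=1/25: -0.0400 × log₂(0.0400) = 0.1858
  p(1,0)=2/25: -0.0800 × log₂(0.0800) = 0.2915
  p(1,1)=3/25: -0.1200 × log₂(0.1200) = 0.3671
  p(1,2)=3/25: -0.1200 × log₂(0.1200) = 0.3671
  p(2,0)=4/25: -0.1600 × log₂(0.1600) = 0.4230
  p(2,1)=1/25: -0.0400 × log₂(0.0400) = 0.1858
  p(2,2)=4/25: -0.1600 × log₂(0.1600) = 0.4230
H(X,Y) = 3.0333 bits


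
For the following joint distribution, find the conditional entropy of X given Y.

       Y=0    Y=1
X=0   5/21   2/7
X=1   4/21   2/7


H(X|Y) = Σ_y p(y) H(X|Y=y)
  p(Y=0) = 3/7, H(X|Y=0) = 0.9911
  p(Y=1) = 4/7, H(X|Y=1) = 1.0000
H(X|Y) = 0.4286×0.9911 + 0.5714×1.0000 = 0.9962 bits


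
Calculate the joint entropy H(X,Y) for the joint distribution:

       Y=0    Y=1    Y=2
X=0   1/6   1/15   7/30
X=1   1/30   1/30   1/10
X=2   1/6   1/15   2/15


H(X,Y) = -Σ p(x,y) log₂ p(x,y)
  p(0,0)=1/6: -0.1667 × log₂(0.1667) = 0.4308
  p(0,1)=1/15: -0.0667 × log₂(0.0667) = 0.2605
  p(0,2)=7/30: -0.2333 × log₂(0.2333) = 0.4899
  p(1,0)=1/30: -0.0333 × log₂(0.0333) = 0.1636
  p(1,1)=1/30: -0.0333 × log₂(0.0333) = 0.1636
  p(1,2)=1/10: -0.1000 × log₂(0.1000) = 0.3322
  p(2,0)=1/6: -0.1667 × log₂(0.1667) = 0.4308
  p(2,1)=1/15: -0.0667 × log₂(0.0667) = 0.2605
  p(2,2)=2/15: -0.1333 × log₂(0.1333) = 0.3876
H(X,Y) = 2.9194 bits


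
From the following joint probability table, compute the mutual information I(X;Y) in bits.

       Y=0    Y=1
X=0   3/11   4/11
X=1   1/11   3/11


H(X) = 0.9457, H(Y) = 0.9457, H(X,Y) = 1.8676
I(X;Y) = H(X) + H(Y) - H(X,Y) = 0.0237 bits


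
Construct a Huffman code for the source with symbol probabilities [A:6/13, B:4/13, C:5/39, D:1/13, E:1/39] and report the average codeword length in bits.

Huffman tree construction:
Combine smallest probabilities repeatedly
Resulting codes:
  A: 0 (length 1)
  B: 11 (length 2)
  C: 101 (length 3)
  D: 1001 (length 4)
  E: 1000 (length 4)
Average length = Σ p(s) × length(s) = 1.8718 bits


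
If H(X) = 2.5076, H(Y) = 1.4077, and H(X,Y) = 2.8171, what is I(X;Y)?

I(X;Y) = H(X) + H(Y) - H(X,Y)
I(X;Y) = 2.5076 + 1.4077 - 2.8171 = 1.0982 bits


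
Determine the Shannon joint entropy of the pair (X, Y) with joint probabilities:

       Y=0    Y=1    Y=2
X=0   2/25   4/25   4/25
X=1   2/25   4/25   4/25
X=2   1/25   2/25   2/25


H(X,Y) = -Σ p(x,y) log₂ p(x,y)
  p(0,0)=2/25: -0.0800 × log₂(0.0800) = 0.2915
  p(0,1)=4/25: -0.1600 × log₂(0.1600) = 0.4230
  p(0,2)=4/25: -0.1600 × log₂(0.1600) = 0.4230
  p(1,0)=2/25: -0.0800 × log₂(0.0800) = 0.2915
  p(1,1)=4/25: -0.1600 × log₂(0.1600) = 0.4230
  p(1,2)=4/25: -0.1600 × log₂(0.1600) = 0.4230
  p(2,0)=1/25: -0.0400 × log₂(0.0400) = 0.1858
  p(2,1)=2/25: -0.0800 × log₂(0.0800) = 0.2915
  p(2,2)=2/25: -0.0800 × log₂(0.0800) = 0.2915
H(X,Y) = 3.0439 bits
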